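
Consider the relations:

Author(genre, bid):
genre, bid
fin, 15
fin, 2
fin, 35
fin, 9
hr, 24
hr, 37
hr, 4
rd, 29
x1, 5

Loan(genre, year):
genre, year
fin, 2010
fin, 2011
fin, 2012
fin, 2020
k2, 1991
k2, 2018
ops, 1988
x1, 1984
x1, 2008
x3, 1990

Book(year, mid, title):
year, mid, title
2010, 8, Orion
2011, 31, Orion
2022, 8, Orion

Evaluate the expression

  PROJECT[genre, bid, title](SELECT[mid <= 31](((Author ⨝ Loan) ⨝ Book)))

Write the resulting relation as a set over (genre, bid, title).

Natural join on genre: {(fin, 15, 2010), (fin, 15, 2011), (fin, 15, 2012), (fin, 15, 2020), (fin, 2, 2010), (fin, 2, 2011), (fin, 2, 2012), (fin, 2, 2020), (fin, 35, 2010), (fin, 35, 2011), (fin, 35, 2012), (fin, 35, 2020), (fin, 9, 2010), (fin, 9, 2011), (fin, 9, 2012), (fin, 9, 2020), (x1, 5, 1984), (x1, 5, 2008)}
Natural join on year: {(fin, 15, 2010, 8, Orion), (fin, 15, 2011, 31, Orion), (fin, 2, 2010, 8, Orion), (fin, 2, 2011, 31, Orion), (fin, 35, 2010, 8, Orion), (fin, 35, 2011, 31, Orion), (fin, 9, 2010, 8, Orion), (fin, 9, 2011, 31, Orion)}
σ[mid <= 31]: keep tuples satisfying mid <= 31 → {(fin, 15, 2010, 8, Orion), (fin, 15, 2011, 31, Orion), (fin, 2, 2010, 8, Orion), (fin, 2, 2011, 31, Orion), (fin, 35, 2010, 8, Orion), (fin, 35, 2011, 31, Orion), (fin, 9, 2010, 8, Orion), (fin, 9, 2011, 31, Orion)}
π_{genre, bid, title} gives {(fin, 15, Orion), (fin, 2, Orion), (fin, 35, Orion), (fin, 9, Orion)} (4 duplicate(s) eliminated).

{(fin, 15, Orion), (fin, 2, Orion), (fin, 35, Orion), (fin, 9, Orion)}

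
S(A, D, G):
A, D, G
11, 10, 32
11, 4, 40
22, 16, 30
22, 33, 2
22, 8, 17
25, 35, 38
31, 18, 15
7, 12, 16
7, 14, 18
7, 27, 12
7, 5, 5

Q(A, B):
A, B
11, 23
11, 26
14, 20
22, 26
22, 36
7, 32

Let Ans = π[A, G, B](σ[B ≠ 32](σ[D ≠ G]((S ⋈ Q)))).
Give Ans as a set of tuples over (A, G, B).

{(11, 32, 23), (11, 32, 26), (11, 40, 23), (11, 40, 26), (22, 17, 26), (22, 17, 36), (22, 2, 26), (22, 2, 36), (22, 30, 26), (22, 30, 36)}

Joining S and Q on A yields {(11, 10, 32, 23), (11, 10, 32, 26), (11, 4, 40, 23), (11, 4, 40, 26), (22, 16, 30, 26), (22, 16, 30, 36), (22, 33, 2, 26), (22, 33, 2, 36), (22, 8, 17, 26), (22, 8, 17, 36), (7, 12, 16, 32), (7, 14, 18, 32), (7, 27, 12, 32), (7, 5, 5, 32)}.
Selection D ≠ G: {(11, 10, 32, 23), (11, 10, 32, 26), (11, 4, 40, 23), (11, 4, 40, 26), (22, 16, 30, 26), (22, 16, 30, 36), (22, 33, 2, 26), (22, 33, 2, 36), (22, 8, 17, 26), (22, 8, 17, 36), (7, 12, 16, 32), (7, 14, 18, 32), (7, 27, 12, 32)}
Selection B ≠ 32: {(11, 10, 32, 23), (11, 10, 32, 26), (11, 4, 40, 23), (11, 4, 40, 26), (22, 16, 30, 26), (22, 16, 30, 36), (22, 33, 2, 26), (22, 33, 2, 36), (22, 8, 17, 26), (22, 8, 17, 36)}
π_{A, G, B} gives {(11, 32, 23), (11, 32, 26), (11, 40, 23), (11, 40, 26), (22, 17, 26), (22, 17, 36), (22, 2, 26), (22, 2, 36), (22, 30, 26), (22, 30, 36)}.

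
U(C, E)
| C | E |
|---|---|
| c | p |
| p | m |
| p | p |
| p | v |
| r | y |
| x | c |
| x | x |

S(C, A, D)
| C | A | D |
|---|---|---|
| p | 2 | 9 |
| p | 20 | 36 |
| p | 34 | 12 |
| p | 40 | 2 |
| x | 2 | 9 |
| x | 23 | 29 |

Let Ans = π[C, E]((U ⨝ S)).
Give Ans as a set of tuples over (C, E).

Joining U and S on C yields {(p, m, 2, 9), (p, m, 20, 36), (p, m, 34, 12), (p, m, 40, 2), (p, p, 2, 9), (p, p, 20, 36), (p, p, 34, 12), (p, p, 40, 2), (p, v, 2, 9), (p, v, 20, 36), (p, v, 34, 12), (p, v, 40, 2), (x, c, 2, 9), (x, c, 23, 29), (x, x, 2, 9), (x, x, 23, 29)}.
π[C, E]: project onto (C, E) (11 duplicate(s) eliminated) → {(p, m), (p, p), (p, v), (x, c), (x, x)}

{(p, m), (p, p), (p, v), (x, c), (x, x)}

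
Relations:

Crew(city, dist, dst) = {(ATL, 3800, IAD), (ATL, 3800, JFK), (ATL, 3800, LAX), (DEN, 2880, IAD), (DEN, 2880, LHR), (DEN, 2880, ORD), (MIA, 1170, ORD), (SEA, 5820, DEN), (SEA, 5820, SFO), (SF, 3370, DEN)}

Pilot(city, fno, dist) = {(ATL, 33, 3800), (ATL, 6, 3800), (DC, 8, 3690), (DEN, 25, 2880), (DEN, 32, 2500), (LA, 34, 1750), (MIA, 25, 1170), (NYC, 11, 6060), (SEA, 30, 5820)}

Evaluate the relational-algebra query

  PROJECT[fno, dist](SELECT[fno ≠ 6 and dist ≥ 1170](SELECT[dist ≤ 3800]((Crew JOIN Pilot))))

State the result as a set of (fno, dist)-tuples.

{(25, 1170), (25, 2880), (33, 3800)}

Crew ⋈ Pilot (natural join on city, dist): {(ATL, 3800, IAD, 33), (ATL, 3800, IAD, 6), (ATL, 3800, JFK, 33), (ATL, 3800, JFK, 6), (ATL, 3800, LAX, 33), (ATL, 3800, LAX, 6), (DEN, 2880, IAD, 25), (DEN, 2880, LHR, 25), (DEN, 2880, ORD, 25), (MIA, 1170, ORD, 25), (SEA, 5820, DEN, 30), (SEA, 5820, SFO, 30)}
Apply σ_{dist ≤ 3800}; surviving tuples: {(ATL, 3800, IAD, 33), (ATL, 3800, IAD, 6), (ATL, 3800, JFK, 33), (ATL, 3800, JFK, 6), (ATL, 3800, LAX, 33), (ATL, 3800, LAX, 6), (DEN, 2880, IAD, 25), (DEN, 2880, LHR, 25), (DEN, 2880, ORD, 25), (MIA, 1170, ORD, 25)}
Apply σ_{fno ≠ 6 and dist ≥ 1170}; surviving tuples: {(ATL, 3800, IAD, 33), (ATL, 3800, JFK, 33), (ATL, 3800, LAX, 33), (DEN, 2880, IAD, 25), (DEN, 2880, LHR, 25), (DEN, 2880, ORD, 25), (MIA, 1170, ORD, 25)}
π_{fno, dist} gives {(25, 1170), (25, 2880), (33, 3800)} (4 duplicate(s) eliminated).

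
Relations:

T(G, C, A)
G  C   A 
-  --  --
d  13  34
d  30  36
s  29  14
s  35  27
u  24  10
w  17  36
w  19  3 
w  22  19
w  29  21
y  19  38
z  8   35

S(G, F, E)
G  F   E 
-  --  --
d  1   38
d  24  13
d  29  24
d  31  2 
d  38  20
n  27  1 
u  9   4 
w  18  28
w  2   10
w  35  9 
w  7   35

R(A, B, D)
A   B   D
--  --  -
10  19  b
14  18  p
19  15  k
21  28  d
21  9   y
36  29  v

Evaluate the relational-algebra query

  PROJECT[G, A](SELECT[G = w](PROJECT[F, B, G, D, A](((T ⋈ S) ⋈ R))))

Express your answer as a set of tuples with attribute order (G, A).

Joining T and S on G yields {(d, 13, 34, 1, 38), (d, 13, 34, 24, 13), (d, 13, 34, 29, 24), (d, 13, 34, 31, 2), (d, 13, 34, 38, 20), (d, 30, 36, 1, 38), (d, 30, 36, 24, 13), (d, 30, 36, 29, 24), (d, 30, 36, 31, 2), (d, 30, 36, 38, 20), (u, 24, 10, 9, 4), (w, 17, 36, 18, 28), (w, 17, 36, 2, 10), (w, 17, 36, 35, 9), (w, 17, 36, 7, 35), (w, 19, 3, 18, 28), (w, 19, 3, 2, 10), (w, 19, 3, 35, 9), (w, 19, 3, 7, 35), (w, 22, 19, 18, 28), (w, 22, 19, 2, 10), (w, 22, 19, 35, 9), (w, 22, 19, 7, 35), (w, 29, 21, 18, 28), (w, 29, 21, 2, 10), (w, 29, 21, 35, 9), (w, 29, 21, 7, 35)}.
Joining (T ⋈ S) and R on A yields {(d, 30, 36, 1, 38, 29, v), (d, 30, 36, 24, 13, 29, v), (d, 30, 36, 29, 24, 29, v), (d, 30, 36, 31, 2, 29, v), (d, 30, 36, 38, 20, 29, v), (u, 24, 10, 9, 4, 19, b), (w, 17, 36, 18, 28, 29, v), (w, 17, 36, 2, 10, 29, v), (w, 17, 36, 35, 9, 29, v), (w, 17, 36, 7, 35, 29, v), (w, 22, 19, 18, 28, 15, k), (w, 22, 19, 2, 10, 15, k), (w, 22, 19, 35, 9, 15, k), (w, 22, 19, 7, 35, 15, k), (w, 29, 21, 18, 28, 28, d), (w, 29, 21, 18, 28, 9, y), (w, 29, 21, 2, 10, 28, d), (w, 29, 21, 2, 10, 9, y), (w, 29, 21, 35, 9, 28, d), (w, 29, 21, 35, 9, 9, y), (w, 29, 21, 7, 35, 28, d), (w, 29, 21, 7, 35, 9, y)}.
π_{F, B, G, D, A} gives {(1, 29, d, v, 36), (18, 15, w, k, 19), (18, 28, w, d, 21), (18, 29, w, v, 36), (18, 9, w, y, 21), (2, 15, w, k, 19), (2, 28, w, d, 21), (2, 29, w, v, 36), (2, 9, w, y, 21), (24, 29, d, v, 36), (29, 29, d, v, 36), (31, 29, d, v, 36), (35, 15, w, k, 19), (35, 28, w, d, 21), (35, 29, w, v, 36), (35, 9, w, y, 21), (38, 29, d, v, 36), (7, 15, w, k, 19), (7, 28, w, d, 21), (7, 29, w, v, 36), (7, 9, w, y, 21), (9, 19, u, b, 10)}.
Apply σ_{G = w}; surviving tuples: {(18, 15, w, k, 19), (18, 28, w, d, 21), (18, 29, w, v, 36), (18, 9, w, y, 21), (2, 15, w, k, 19), (2, 28, w, d, 21), (2, 29, w, v, 36), (2, 9, w, y, 21), (35, 15, w, k, 19), (35, 28, w, d, 21), (35, 29, w, v, 36), (35, 9, w, y, 21), (7, 15, w, k, 19), (7, 28, w, d, 21), (7, 29, w, v, 36), (7, 9, w, y, 21)}
π_{G, A} gives {(w, 19), (w, 21), (w, 36)} (13 duplicate(s) eliminated).

{(w, 19), (w, 21), (w, 36)}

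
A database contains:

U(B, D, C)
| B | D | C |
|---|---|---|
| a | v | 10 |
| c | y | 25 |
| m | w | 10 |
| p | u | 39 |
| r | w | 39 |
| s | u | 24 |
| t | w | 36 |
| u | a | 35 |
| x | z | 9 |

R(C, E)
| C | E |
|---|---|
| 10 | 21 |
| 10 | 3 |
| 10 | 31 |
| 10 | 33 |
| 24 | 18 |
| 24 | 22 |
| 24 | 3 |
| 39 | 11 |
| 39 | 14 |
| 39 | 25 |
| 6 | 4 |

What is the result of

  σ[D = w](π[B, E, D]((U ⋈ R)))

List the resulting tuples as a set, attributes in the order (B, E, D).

{(m, 21, w), (m, 3, w), (m, 31, w), (m, 33, w), (r, 11, w), (r, 14, w), (r, 25, w)}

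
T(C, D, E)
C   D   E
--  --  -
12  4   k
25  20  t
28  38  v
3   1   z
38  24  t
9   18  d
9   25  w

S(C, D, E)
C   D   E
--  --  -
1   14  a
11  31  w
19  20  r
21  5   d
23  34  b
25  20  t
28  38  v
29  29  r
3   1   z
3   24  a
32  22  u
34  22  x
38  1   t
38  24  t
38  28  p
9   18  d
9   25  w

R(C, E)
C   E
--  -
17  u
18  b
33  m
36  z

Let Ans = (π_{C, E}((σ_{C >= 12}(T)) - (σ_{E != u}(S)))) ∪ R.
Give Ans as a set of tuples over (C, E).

Selection C >= 12: {(12, 4, k), (25, 20, t), (28, 38, v), (38, 24, t)}
Selection E != u: {(1, 14, a), (11, 31, w), (19, 20, r), (21, 5, d), (23, 34, b), (25, 20, t), (28, 38, v), (29, 29, r), (3, 1, z), (3, 24, a), (34, 22, x), (38, 1, t), (38, 24, t), (38, 28, p), (9, 18, d), (9, 25, w)}
Taking the difference: {(12, 4, k)}
π[C, E]: project onto (C, E) → {(12, k)}
Taking the union: {(12, k), (17, u), (18, b), (33, m), (36, z)}

{(12, k), (17, u), (18, b), (33, m), (36, z)}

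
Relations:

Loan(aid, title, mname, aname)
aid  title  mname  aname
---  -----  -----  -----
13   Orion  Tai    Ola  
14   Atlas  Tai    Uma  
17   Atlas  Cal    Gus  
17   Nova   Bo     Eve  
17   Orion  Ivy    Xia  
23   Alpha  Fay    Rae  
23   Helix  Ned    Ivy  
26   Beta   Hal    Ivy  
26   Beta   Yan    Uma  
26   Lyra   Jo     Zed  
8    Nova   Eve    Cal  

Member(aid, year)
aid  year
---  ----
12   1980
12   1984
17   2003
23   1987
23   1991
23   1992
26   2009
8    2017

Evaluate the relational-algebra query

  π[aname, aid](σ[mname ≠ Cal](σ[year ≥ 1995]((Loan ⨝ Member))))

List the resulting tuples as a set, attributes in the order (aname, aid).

{(Cal, 8), (Eve, 17), (Ivy, 26), (Uma, 26), (Xia, 17), (Zed, 26)}

Loan ⋈ Member (natural join on aid): {(17, Atlas, Cal, Gus, 2003), (17, Nova, Bo, Eve, 2003), (17, Orion, Ivy, Xia, 2003), (23, Alpha, Fay, Rae, 1987), (23, Alpha, Fay, Rae, 1991), (23, Alpha, Fay, Rae, 1992), (23, Helix, Ned, Ivy, 1987), (23, Helix, Ned, Ivy, 1991), (23, Helix, Ned, Ivy, 1992), (26, Beta, Hal, Ivy, 2009), (26, Beta, Yan, Uma, 2009), (26, Lyra, Jo, Zed, 2009), (8, Nova, Eve, Cal, 2017)}
σ[year ≥ 1995]: keep tuples satisfying year ≥ 1995 → {(17, Atlas, Cal, Gus, 2003), (17, Nova, Bo, Eve, 2003), (17, Orion, Ivy, Xia, 2003), (26, Beta, Hal, Ivy, 2009), (26, Beta, Yan, Uma, 2009), (26, Lyra, Jo, Zed, 2009), (8, Nova, Eve, Cal, 2017)}
σ[mname ≠ Cal]: keep tuples satisfying mname ≠ Cal → {(17, Nova, Bo, Eve, 2003), (17, Orion, Ivy, Xia, 2003), (26, Beta, Hal, Ivy, 2009), (26, Beta, Yan, Uma, 2009), (26, Lyra, Jo, Zed, 2009), (8, Nova, Eve, Cal, 2017)}
Projecting to aname, aid: {(Cal, 8), (Eve, 17), (Ivy, 26), (Uma, 26), (Xia, 17), (Zed, 26)}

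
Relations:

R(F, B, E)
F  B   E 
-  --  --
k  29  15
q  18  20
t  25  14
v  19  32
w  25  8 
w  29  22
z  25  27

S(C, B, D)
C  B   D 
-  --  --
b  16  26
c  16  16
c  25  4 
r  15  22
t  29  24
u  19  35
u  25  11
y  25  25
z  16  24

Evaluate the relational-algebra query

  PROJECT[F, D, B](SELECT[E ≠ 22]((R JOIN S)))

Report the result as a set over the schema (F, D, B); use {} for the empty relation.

{(k, 24, 29), (t, 11, 25), (t, 25, 25), (t, 4, 25), (v, 35, 19), (w, 11, 25), (w, 25, 25), (w, 4, 25), (z, 11, 25), (z, 25, 25), (z, 4, 25)}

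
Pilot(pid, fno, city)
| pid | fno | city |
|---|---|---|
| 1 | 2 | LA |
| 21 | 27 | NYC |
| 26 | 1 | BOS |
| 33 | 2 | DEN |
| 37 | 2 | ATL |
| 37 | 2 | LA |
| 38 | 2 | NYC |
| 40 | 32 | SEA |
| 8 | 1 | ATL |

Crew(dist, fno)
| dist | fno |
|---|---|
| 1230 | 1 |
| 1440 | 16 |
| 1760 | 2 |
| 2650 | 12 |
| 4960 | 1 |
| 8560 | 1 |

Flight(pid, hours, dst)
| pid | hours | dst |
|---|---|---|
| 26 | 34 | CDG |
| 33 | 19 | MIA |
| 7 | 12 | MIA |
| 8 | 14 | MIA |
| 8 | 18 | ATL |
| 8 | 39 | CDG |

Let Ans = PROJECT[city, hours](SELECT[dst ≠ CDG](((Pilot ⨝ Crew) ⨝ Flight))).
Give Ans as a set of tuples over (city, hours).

{(ATL, 14), (ATL, 18), (DEN, 19)}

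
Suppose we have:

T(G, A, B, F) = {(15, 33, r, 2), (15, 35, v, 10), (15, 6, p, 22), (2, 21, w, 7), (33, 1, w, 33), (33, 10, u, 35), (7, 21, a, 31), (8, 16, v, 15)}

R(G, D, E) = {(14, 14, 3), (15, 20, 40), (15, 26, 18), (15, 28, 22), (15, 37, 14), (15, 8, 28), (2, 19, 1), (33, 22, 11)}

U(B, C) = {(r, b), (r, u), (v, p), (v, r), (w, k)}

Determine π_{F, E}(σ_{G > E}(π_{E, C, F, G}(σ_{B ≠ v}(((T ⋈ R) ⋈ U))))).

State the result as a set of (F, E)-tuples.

{(2, 14), (33, 11), (7, 1)}

Natural join on G: {(15, 33, r, 2, 20, 40), (15, 33, r, 2, 26, 18), (15, 33, r, 2, 28, 22), (15, 33, r, 2, 37, 14), (15, 33, r, 2, 8, 28), (15, 35, v, 10, 20, 40), (15, 35, v, 10, 26, 18), (15, 35, v, 10, 28, 22), (15, 35, v, 10, 37, 14), (15, 35, v, 10, 8, 28), (15, 6, p, 22, 20, 40), (15, 6, p, 22, 26, 18), (15, 6, p, 22, 28, 22), (15, 6, p, 22, 37, 14), (15, 6, p, 22, 8, 28), (2, 21, w, 7, 19, 1), (33, 1, w, 33, 22, 11), (33, 10, u, 35, 22, 11)}
Natural join on B: {(15, 33, r, 2, 20, 40, b), (15, 33, r, 2, 20, 40, u), (15, 33, r, 2, 26, 18, b), (15, 33, r, 2, 26, 18, u), (15, 33, r, 2, 28, 22, b), (15, 33, r, 2, 28, 22, u), (15, 33, r, 2, 37, 14, b), (15, 33, r, 2, 37, 14, u), (15, 33, r, 2, 8, 28, b), (15, 33, r, 2, 8, 28, u), (15, 35, v, 10, 20, 40, p), (15, 35, v, 10, 20, 40, r), (15, 35, v, 10, 26, 18, p), (15, 35, v, 10, 26, 18, r), (15, 35, v, 10, 28, 22, p), (15, 35, v, 10, 28, 22, r), (15, 35, v, 10, 37, 14, p), (15, 35, v, 10, 37, 14, r), (15, 35, v, 10, 8, 28, p), (15, 35, v, 10, 8, 28, r), (2, 21, w, 7, 19, 1, k), (33, 1, w, 33, 22, 11, k)}
Apply σ_{B ≠ v}; surviving tuples: {(15, 33, r, 2, 20, 40, b), (15, 33, r, 2, 20, 40, u), (15, 33, r, 2, 26, 18, b), (15, 33, r, 2, 26, 18, u), (15, 33, r, 2, 28, 22, b), (15, 33, r, 2, 28, 22, u), (15, 33, r, 2, 37, 14, b), (15, 33, r, 2, 37, 14, u), (15, 33, r, 2, 8, 28, b), (15, 33, r, 2, 8, 28, u), (2, 21, w, 7, 19, 1, k), (33, 1, w, 33, 22, 11, k)}
π_{E, C, F, G} gives {(1, k, 7, 2), (11, k, 33, 33), (14, b, 2, 15), (14, u, 2, 15), (18, b, 2, 15), (18, u, 2, 15), (22, b, 2, 15), (22, u, 2, 15), (28, b, 2, 15), (28, u, 2, 15), (40, b, 2, 15), (40, u, 2, 15)}.
Apply σ_{G > E}; surviving tuples: {(1, k, 7, 2), (11, k, 33, 33), (14, b, 2, 15), (14, u, 2, 15)}
π_{F, E} gives {(2, 14), (33, 11), (7, 1)} (1 duplicate(s) eliminated).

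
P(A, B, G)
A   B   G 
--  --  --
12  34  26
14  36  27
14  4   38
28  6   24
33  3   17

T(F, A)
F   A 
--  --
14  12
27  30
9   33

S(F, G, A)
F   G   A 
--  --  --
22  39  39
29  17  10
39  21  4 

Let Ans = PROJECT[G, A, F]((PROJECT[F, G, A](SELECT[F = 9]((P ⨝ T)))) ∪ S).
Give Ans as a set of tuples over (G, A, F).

{(17, 10, 29), (17, 33, 9), (21, 4, 39), (39, 39, 22)}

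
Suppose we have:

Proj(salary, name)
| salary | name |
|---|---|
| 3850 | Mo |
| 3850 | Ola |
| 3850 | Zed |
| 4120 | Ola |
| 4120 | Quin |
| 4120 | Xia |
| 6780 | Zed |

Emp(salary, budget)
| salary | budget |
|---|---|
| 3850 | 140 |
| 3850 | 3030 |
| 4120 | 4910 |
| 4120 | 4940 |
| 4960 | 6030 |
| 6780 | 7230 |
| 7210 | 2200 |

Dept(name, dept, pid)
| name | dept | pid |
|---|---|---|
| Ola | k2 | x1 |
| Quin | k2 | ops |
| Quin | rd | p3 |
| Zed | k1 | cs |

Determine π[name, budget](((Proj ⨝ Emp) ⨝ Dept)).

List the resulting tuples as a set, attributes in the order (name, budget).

{(Ola, 140), (Ola, 3030), (Ola, 4910), (Ola, 4940), (Quin, 4910), (Quin, 4940), (Zed, 140), (Zed, 3030), (Zed, 7230)}

Joining Proj and Emp on salary yields {(3850, Mo, 140), (3850, Mo, 3030), (3850, Ola, 140), (3850, Ola, 3030), (3850, Zed, 140), (3850, Zed, 3030), (4120, Ola, 4910), (4120, Ola, 4940), (4120, Quin, 4910), (4120, Quin, 4940), (4120, Xia, 4910), (4120, Xia, 4940), (6780, Zed, 7230)}.
Joining (Proj ⨝ Emp) and Dept on name yields {(3850, Ola, 140, k2, x1), (3850, Ola, 3030, k2, x1), (3850, Zed, 140, k1, cs), (3850, Zed, 3030, k1, cs), (4120, Ola, 4910, k2, x1), (4120, Ola, 4940, k2, x1), (4120, Quin, 4910, k2, ops), (4120, Quin, 4910, rd, p3), (4120, Quin, 4940, k2, ops), (4120, Quin, 4940, rd, p3), (6780, Zed, 7230, k1, cs)}.
π[name, budget]: project onto (name, budget) (2 duplicate(s) eliminated) → {(Ola, 140), (Ola, 3030), (Ola, 4910), (Ola, 4940), (Quin, 4910), (Quin, 4940), (Zed, 140), (Zed, 3030), (Zed, 7230)}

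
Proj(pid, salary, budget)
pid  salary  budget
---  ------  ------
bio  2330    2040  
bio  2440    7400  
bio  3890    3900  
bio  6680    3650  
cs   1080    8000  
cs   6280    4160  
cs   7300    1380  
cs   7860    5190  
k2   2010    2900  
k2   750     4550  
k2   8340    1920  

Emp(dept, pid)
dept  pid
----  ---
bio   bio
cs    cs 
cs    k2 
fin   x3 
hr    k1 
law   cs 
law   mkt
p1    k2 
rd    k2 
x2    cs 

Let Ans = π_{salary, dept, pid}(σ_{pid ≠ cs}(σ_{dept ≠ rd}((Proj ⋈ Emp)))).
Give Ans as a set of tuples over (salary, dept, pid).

{(2010, cs, k2), (2010, p1, k2), (2330, bio, bio), (2440, bio, bio), (3890, bio, bio), (6680, bio, bio), (750, cs, k2), (750, p1, k2), (8340, cs, k2), (8340, p1, k2)}

Natural join on pid: {(bio, 2330, 2040, bio), (bio, 2440, 7400, bio), (bio, 3890, 3900, bio), (bio, 6680, 3650, bio), (cs, 1080, 8000, cs), (cs, 1080, 8000, law), (cs, 1080, 8000, x2), (cs, 6280, 4160, cs), (cs, 6280, 4160, law), (cs, 6280, 4160, x2), (cs, 7300, 1380, cs), (cs, 7300, 1380, law), (cs, 7300, 1380, x2), (cs, 7860, 5190, cs), (cs, 7860, 5190, law), (cs, 7860, 5190, x2), (k2, 2010, 2900, cs), (k2, 2010, 2900, p1), (k2, 2010, 2900, rd), (k2, 750, 4550, cs), (k2, 750, 4550, p1), (k2, 750, 4550, rd), (k2, 8340, 1920, cs), (k2, 8340, 1920, p1), (k2, 8340, 1920, rd)}
Filtering on dept ≠ rd leaves {(bio, 2330, 2040, bio), (bio, 2440, 7400, bio), (bio, 3890, 3900, bio), (bio, 6680, 3650, bio), (cs, 1080, 8000, cs), (cs, 1080, 8000, law), (cs, 1080, 8000, x2), (cs, 6280, 4160, cs), (cs, 6280, 4160, law), (cs, 6280, 4160, x2), (cs, 7300, 1380, cs), (cs, 7300, 1380, law), (cs, 7300, 1380, x2), (cs, 7860, 5190, cs), (cs, 7860, 5190, law), (cs, 7860, 5190, x2), (k2, 2010, 2900, cs), (k2, 2010, 2900, p1), (k2, 750, 4550, cs), (k2, 750, 4550, p1), (k2, 8340, 1920, cs), (k2, 8340, 1920, p1)}.
Filtering on pid ≠ cs leaves {(bio, 2330, 2040, bio), (bio, 2440, 7400, bio), (bio, 3890, 3900, bio), (bio, 6680, 3650, bio), (k2, 2010, 2900, cs), (k2, 2010, 2900, p1), (k2, 750, 4550, cs), (k2, 750, 4550, p1), (k2, 8340, 1920, cs), (k2, 8340, 1920, p1)}.
Projecting to salary, dept, pid: {(2010, cs, k2), (2010, p1, k2), (2330, bio, bio), (2440, bio, bio), (3890, bio, bio), (6680, bio, bio), (750, cs, k2), (750, p1, k2), (8340, cs, k2), (8340, p1, k2)}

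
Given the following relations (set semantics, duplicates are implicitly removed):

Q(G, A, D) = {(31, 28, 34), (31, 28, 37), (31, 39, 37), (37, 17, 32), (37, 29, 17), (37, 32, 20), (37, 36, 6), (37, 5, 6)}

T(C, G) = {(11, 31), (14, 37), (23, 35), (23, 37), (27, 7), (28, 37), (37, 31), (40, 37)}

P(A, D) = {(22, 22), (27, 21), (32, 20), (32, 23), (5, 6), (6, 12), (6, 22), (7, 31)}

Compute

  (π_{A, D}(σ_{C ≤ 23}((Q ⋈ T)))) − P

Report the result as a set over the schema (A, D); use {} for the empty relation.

{(17, 32), (28, 34), (28, 37), (29, 17), (36, 6), (39, 37)}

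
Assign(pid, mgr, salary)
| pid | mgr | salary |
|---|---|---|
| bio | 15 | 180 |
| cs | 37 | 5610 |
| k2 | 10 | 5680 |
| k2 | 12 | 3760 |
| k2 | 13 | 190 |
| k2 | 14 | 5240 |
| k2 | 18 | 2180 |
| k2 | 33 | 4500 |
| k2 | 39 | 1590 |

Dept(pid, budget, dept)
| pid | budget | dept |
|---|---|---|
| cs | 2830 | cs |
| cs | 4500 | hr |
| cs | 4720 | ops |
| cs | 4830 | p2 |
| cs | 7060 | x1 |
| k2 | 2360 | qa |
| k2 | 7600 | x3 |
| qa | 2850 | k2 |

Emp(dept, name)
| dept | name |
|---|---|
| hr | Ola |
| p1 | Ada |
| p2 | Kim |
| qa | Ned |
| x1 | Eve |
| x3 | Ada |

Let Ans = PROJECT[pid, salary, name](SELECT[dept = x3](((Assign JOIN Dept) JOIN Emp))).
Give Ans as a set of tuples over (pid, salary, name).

Assign ⋈ Dept (natural join on pid): {(cs, 37, 5610, 2830, cs), (cs, 37, 5610, 4500, hr), (cs, 37, 5610, 4720, ops), (cs, 37, 5610, 4830, p2), (cs, 37, 5610, 7060, x1), (k2, 10, 5680, 2360, qa), (k2, 10, 5680, 7600, x3), (k2, 12, 3760, 2360, qa), (k2, 12, 3760, 7600, x3), (k2, 13, 190, 2360, qa), (k2, 13, 190, 7600, x3), (k2, 14, 5240, 2360, qa), (k2, 14, 5240, 7600, x3), (k2, 18, 2180, 2360, qa), (k2, 18, 2180, 7600, x3), (k2, 33, 4500, 2360, qa), (k2, 33, 4500, 7600, x3), (k2, 39, 1590, 2360, qa), (k2, 39, 1590, 7600, x3)}
(Assign JOIN Dept) ⋈ Emp (natural join on dept): {(cs, 37, 5610, 4500, hr, Ola), (cs, 37, 5610, 4830, p2, Kim), (cs, 37, 5610, 7060, x1, Eve), (k2, 10, 5680, 2360, qa, Ned), (k2, 10, 5680, 7600, x3, Ada), (k2, 12, 3760, 2360, qa, Ned), (k2, 12, 3760, 7600, x3, Ada), (k2, 13, 190, 2360, qa, Ned), (k2, 13, 190, 7600, x3, Ada), (k2, 14, 5240, 2360, qa, Ned), (k2, 14, 5240, 7600, x3, Ada), (k2, 18, 2180, 2360, qa, Ned), (k2, 18, 2180, 7600, x3, Ada), (k2, 33, 4500, 2360, qa, Ned), (k2, 33, 4500, 7600, x3, Ada), (k2, 39, 1590, 2360, qa, Ned), (k2, 39, 1590, 7600, x3, Ada)}
σ[dept = x3]: keep tuples satisfying dept = x3 → {(k2, 10, 5680, 7600, x3, Ada), (k2, 12, 3760, 7600, x3, Ada), (k2, 13, 190, 7600, x3, Ada), (k2, 14, 5240, 7600, x3, Ada), (k2, 18, 2180, 7600, x3, Ada), (k2, 33, 4500, 7600, x3, Ada), (k2, 39, 1590, 7600, x3, Ada)}
Projecting to pid, salary, name: {(k2, 1590, Ada), (k2, 190, Ada), (k2, 2180, Ada), (k2, 3760, Ada), (k2, 4500, Ada), (k2, 5240, Ada), (k2, 5680, Ada)}

{(k2, 1590, Ada), (k2, 190, Ada), (k2, 2180, Ada), (k2, 3760, Ada), (k2, 4500, Ada), (k2, 5240, Ada), (k2, 5680, Ada)}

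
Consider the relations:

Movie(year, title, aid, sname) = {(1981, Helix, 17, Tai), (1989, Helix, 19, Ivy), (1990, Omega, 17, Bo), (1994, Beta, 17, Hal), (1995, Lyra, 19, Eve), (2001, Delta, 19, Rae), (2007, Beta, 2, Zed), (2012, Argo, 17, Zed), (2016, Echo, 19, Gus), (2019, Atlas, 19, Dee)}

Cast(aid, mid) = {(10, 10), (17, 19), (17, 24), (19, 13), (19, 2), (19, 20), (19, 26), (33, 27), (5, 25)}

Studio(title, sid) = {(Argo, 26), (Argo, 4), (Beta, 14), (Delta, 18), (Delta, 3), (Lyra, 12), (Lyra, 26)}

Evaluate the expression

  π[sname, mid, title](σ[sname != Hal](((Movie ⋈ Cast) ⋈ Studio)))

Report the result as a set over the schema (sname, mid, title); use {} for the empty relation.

{(Eve, 13, Lyra), (Eve, 2, Lyra), (Eve, 20, Lyra), (Eve, 26, Lyra), (Rae, 13, Delta), (Rae, 2, Delta), (Rae, 20, Delta), (Rae, 26, Delta), (Zed, 19, Argo), (Zed, 24, Argo)}

Movie ⋈ Cast (natural join on aid): {(1981, Helix, 17, Tai, 19), (1981, Helix, 17, Tai, 24), (1989, Helix, 19, Ivy, 13), (1989, Helix, 19, Ivy, 2), (1989, Helix, 19, Ivy, 20), (1989, Helix, 19, Ivy, 26), (1990, Omega, 17, Bo, 19), (1990, Omega, 17, Bo, 24), (1994, Beta, 17, Hal, 19), (1994, Beta, 17, Hal, 24), (1995, Lyra, 19, Eve, 13), (1995, Lyra, 19, Eve, 2), (1995, Lyra, 19, Eve, 20), (1995, Lyra, 19, Eve, 26), (2001, Delta, 19, Rae, 13), (2001, Delta, 19, Rae, 2), (2001, Delta, 19, Rae, 20), (2001, Delta, 19, Rae, 26), (2012, Argo, 17, Zed, 19), (2012, Argo, 17, Zed, 24), (2016, Echo, 19, Gus, 13), (2016, Echo, 19, Gus, 2), (2016, Echo, 19, Gus, 20), (2016, Echo, 19, Gus, 26), (2019, Atlas, 19, Dee, 13), (2019, Atlas, 19, Dee, 2), (2019, Atlas, 19, Dee, 20), (2019, Atlas, 19, Dee, 26)}
(Movie ⋈ Cast) ⋈ Studio (natural join on title): {(1994, Beta, 17, Hal, 19, 14), (1994, Beta, 17, Hal, 24, 14), (1995, Lyra, 19, Eve, 13, 12), (1995, Lyra, 19, Eve, 13, 26), (1995, Lyra, 19, Eve, 2, 12), (1995, Lyra, 19, Eve, 2, 26), (1995, Lyra, 19, Eve, 20, 12), (1995, Lyra, 19, Eve, 20, 26), (1995, Lyra, 19, Eve, 26, 12), (1995, Lyra, 19, Eve, 26, 26), (2001, Delta, 19, Rae, 13, 18), (2001, Delta, 19, Rae, 13, 3), (2001, Delta, 19, Rae, 2, 18), (2001, Delta, 19, Rae, 2, 3), (2001, Delta, 19, Rae, 20, 18), (2001, Delta, 19, Rae, 20, 3), (2001, Delta, 19, Rae, 26, 18), (2001, Delta, 19, Rae, 26, 3), (2012, Argo, 17, Zed, 19, 26), (2012, Argo, 17, Zed, 19, 4), (2012, Argo, 17, Zed, 24, 26), (2012, Argo, 17, Zed, 24, 4)}
Filtering on sname != Hal leaves {(1995, Lyra, 19, Eve, 13, 12), (1995, Lyra, 19, Eve, 13, 26), (1995, Lyra, 19, Eve, 2, 12), (1995, Lyra, 19, Eve, 2, 26), (1995, Lyra, 19, Eve, 20, 12), (1995, Lyra, 19, Eve, 20, 26), (1995, Lyra, 19, Eve, 26, 12), (1995, Lyra, 19, Eve, 26, 26), (2001, Delta, 19, Rae, 13, 18), (2001, Delta, 19, Rae, 13, 3), (2001, Delta, 19, Rae, 2, 18), (2001, Delta, 19, Rae, 2, 3), (2001, Delta, 19, Rae, 20, 18), (2001, Delta, 19, Rae, 20, 3), (2001, Delta, 19, Rae, 26, 18), (2001, Delta, 19, Rae, 26, 3), (2012, Argo, 17, Zed, 19, 26), (2012, Argo, 17, Zed, 19, 4), (2012, Argo, 17, Zed, 24, 26), (2012, Argo, 17, Zed, 24, 4)}.
Keep only column(s) sname, mid, title (10 duplicate(s) eliminated): {(Eve, 13, Lyra), (Eve, 2, Lyra), (Eve, 20, Lyra), (Eve, 26, Lyra), (Rae, 13, Delta), (Rae, 2, Delta), (Rae, 20, Delta), (Rae, 26, Delta), (Zed, 19, Argo), (Zed, 24, Argo)}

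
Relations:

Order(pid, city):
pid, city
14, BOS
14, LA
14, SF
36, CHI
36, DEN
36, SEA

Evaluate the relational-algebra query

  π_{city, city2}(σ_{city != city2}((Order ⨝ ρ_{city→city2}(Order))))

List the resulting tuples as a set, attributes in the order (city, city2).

{(BOS, LA), (BOS, SF), (CHI, DEN), (CHI, SEA), (DEN, CHI), (DEN, SEA), (LA, BOS), (LA, SF), (SEA, CHI), (SEA, DEN), (SF, BOS), (SF, LA)}

ρ[city→city2]: schema becomes (pid, city2); tuples unchanged.
Order ⋈ ρ_{city→city2}(Order) (natural join on pid): {(14, BOS, BOS), (14, BOS, LA), (14, BOS, SF), (14, LA, BOS), (14, LA, LA), (14, LA, SF), (14, SF, BOS), (14, SF, LA), (14, SF, SF), (36, CHI, CHI), (36, CHI, DEN), (36, CHI, SEA), (36, DEN, CHI), (36, DEN, DEN), (36, DEN, SEA), (36, SEA, CHI), (36, SEA, DEN), (36, SEA, SEA)}
Filtering on city != city2 leaves {(14, BOS, LA), (14, BOS, SF), (14, LA, BOS), (14, LA, SF), (14, SF, BOS), (14, SF, LA), (36, CHI, DEN), (36, CHI, SEA), (36, DEN, CHI), (36, DEN, SEA), (36, SEA, CHI), (36, SEA, DEN)}.
π_{city, city2} gives {(BOS, LA), (BOS, SF), (CHI, DEN), (CHI, SEA), (DEN, CHI), (DEN, SEA), (LA, BOS), (LA, SF), (SEA, CHI), (SEA, DEN), (SF, BOS), (SF, LA)}.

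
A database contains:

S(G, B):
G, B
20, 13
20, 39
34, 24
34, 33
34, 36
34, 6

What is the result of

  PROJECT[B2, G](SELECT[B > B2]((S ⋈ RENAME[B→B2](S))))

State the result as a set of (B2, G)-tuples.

ρ[B→B2]: schema becomes (G, B2); tuples unchanged.
S ⋈ RENAME[B→B2](S) (natural join on G): {(20, 13, 13), (20, 13, 39), (20, 39, 13), (20, 39, 39), (34, 24, 24), (34, 24, 33), (34, 24, 36), (34, 24, 6), (34, 33, 24), (34, 33, 33), (34, 33, 36), (34, 33, 6), (34, 36, 24), (34, 36, 33), (34, 36, 36), (34, 36, 6), (34, 6, 24), (34, 6, 33), (34, 6, 36), (34, 6, 6)}
Apply σ_{B > B2}; surviving tuples: {(20, 39, 13), (34, 24, 6), (34, 33, 24), (34, 33, 6), (34, 36, 24), (34, 36, 33), (34, 36, 6)}
Projecting to B2, G (3 duplicate(s) eliminated): {(13, 20), (24, 34), (33, 34), (6, 34)}

{(13, 20), (24, 34), (33, 34), (6, 34)}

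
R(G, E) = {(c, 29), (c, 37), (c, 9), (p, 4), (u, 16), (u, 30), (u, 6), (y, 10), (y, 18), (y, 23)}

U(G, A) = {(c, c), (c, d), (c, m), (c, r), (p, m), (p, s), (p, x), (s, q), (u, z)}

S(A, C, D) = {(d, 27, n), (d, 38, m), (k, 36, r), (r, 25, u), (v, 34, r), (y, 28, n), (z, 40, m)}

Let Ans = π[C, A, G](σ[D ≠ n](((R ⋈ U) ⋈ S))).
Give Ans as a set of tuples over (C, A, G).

{(25, r, c), (38, d, c), (40, z, u)}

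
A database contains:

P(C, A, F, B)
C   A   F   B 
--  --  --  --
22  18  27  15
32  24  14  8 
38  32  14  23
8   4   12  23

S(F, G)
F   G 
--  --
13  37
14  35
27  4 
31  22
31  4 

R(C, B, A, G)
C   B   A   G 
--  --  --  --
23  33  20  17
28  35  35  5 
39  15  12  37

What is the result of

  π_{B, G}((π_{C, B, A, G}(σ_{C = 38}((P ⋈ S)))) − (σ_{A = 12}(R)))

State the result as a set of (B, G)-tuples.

{(23, 35)}

Natural join on F: {(22, 18, 27, 15, 4), (32, 24, 14, 8, 35), (38, 32, 14, 23, 35)}
Selection C = 38: {(38, 32, 14, 23, 35)}
π[C, B, A, G]: project onto (C, B, A, G) → {(38, 23, 32, 35)}
Selection A = 12: {(39, 15, 12, 37)}
Set difference of the two operands is {(38, 23, 32, 35)}.
π[B, G]: project onto (B, G) → {(23, 35)}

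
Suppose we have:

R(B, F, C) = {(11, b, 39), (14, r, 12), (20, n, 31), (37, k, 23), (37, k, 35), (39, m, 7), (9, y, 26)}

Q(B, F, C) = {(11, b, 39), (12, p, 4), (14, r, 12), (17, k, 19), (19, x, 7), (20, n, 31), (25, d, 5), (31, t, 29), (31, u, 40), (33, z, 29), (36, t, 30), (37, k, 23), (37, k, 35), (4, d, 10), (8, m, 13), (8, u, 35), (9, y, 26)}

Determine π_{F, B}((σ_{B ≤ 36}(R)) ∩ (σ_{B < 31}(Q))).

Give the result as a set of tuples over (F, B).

{(b, 11), (n, 20), (r, 14), (y, 9)}

σ[B ≤ 36]: keep tuples satisfying B ≤ 36 → {(11, b, 39), (14, r, 12), (20, n, 31), (9, y, 26)}
σ[B < 31]: keep tuples satisfying B < 31 → {(11, b, 39), (12, p, 4), (14, r, 12), (17, k, 19), (19, x, 7), (20, n, 31), (25, d, 5), (4, d, 10), (8, m, 13), (8, u, 35), (9, y, 26)}
Taking the intersection: {(11, b, 39), (14, r, 12), (20, n, 31), (9, y, 26)}
Projecting to F, B: {(b, 11), (n, 20), (r, 14), (y, 9)}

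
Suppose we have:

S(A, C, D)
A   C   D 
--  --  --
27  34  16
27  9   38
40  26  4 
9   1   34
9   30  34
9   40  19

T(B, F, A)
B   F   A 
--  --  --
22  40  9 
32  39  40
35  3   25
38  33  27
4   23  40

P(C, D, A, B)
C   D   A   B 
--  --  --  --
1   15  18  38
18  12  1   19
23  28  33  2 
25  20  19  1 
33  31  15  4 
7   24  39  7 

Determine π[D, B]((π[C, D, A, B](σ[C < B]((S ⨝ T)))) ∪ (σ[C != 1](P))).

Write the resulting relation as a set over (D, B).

S ⋈ T (natural join on A): {(27, 34, 16, 38, 33), (27, 9, 38, 38, 33), (40, 26, 4, 32, 39), (40, 26, 4, 4, 23), (9, 1, 34, 22, 40), (9, 30, 34, 22, 40), (9, 40, 19, 22, 40)}
Selection C < B: {(27, 34, 16, 38, 33), (27, 9, 38, 38, 33), (40, 26, 4, 32, 39), (9, 1, 34, 22, 40)}
Projecting to C, D, A, B: {(1, 34, 9, 22), (26, 4, 40, 32), (34, 16, 27, 38), (9, 38, 27, 38)}
Selection C != 1: {(18, 12, 1, 19), (23, 28, 33, 2), (25, 20, 19, 1), (33, 31, 15, 4), (7, 24, 39, 7)}
Set union of the two operands is {(1, 34, 9, 22), (18, 12, 1, 19), (23, 28, 33, 2), (25, 20, 19, 1), (26, 4, 40, 32), (33, 31, 15, 4), (34, 16, 27, 38), (7, 24, 39, 7), (9, 38, 27, 38)}.
Projecting to D, B: {(12, 19), (16, 38), (20, 1), (24, 7), (28, 2), (31, 4), (34, 22), (38, 38), (4, 32)}

{(12, 19), (16, 38), (20, 1), (24, 7), (28, 2), (31, 4), (34, 22), (38, 38), (4, 32)}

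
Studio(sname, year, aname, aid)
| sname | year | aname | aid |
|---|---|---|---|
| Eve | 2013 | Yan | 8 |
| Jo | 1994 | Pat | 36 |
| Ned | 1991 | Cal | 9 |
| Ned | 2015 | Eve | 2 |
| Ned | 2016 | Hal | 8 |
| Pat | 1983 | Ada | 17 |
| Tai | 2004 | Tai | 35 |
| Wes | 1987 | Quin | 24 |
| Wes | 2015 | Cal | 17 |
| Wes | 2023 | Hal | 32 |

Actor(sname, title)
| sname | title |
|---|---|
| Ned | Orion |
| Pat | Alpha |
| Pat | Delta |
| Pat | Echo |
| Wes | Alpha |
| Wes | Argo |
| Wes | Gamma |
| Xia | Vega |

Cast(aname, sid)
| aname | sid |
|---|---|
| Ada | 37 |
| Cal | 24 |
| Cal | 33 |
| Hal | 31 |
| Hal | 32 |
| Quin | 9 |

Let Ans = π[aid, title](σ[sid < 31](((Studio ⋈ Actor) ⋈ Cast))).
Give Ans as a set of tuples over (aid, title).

Joining Studio and Actor on sname yields {(Ned, 1991, Cal, 9, Orion), (Ned, 2015, Eve, 2, Orion), (Ned, 2016, Hal, 8, Orion), (Pat, 1983, Ada, 17, Alpha), (Pat, 1983, Ada, 17, Delta), (Pat, 1983, Ada, 17, Echo), (Wes, 1987, Quin, 24, Alpha), (Wes, 1987, Quin, 24, Argo), (Wes, 1987, Quin, 24, Gamma), (Wes, 2015, Cal, 17, Alpha), (Wes, 2015, Cal, 17, Argo), (Wes, 2015, Cal, 17, Gamma), (Wes, 2023, Hal, 32, Alpha), (Wes, 2023, Hal, 32, Argo), (Wes, 2023, Hal, 32, Gamma)}.
Joining (Studio ⋈ Actor) and Cast on aname yields {(Ned, 1991, Cal, 9, Orion, 24), (Ned, 1991, Cal, 9, Orion, 33), (Ned, 2016, Hal, 8, Orion, 31), (Ned, 2016, Hal, 8, Orion, 32), (Pat, 1983, Ada, 17, Alpha, 37), (Pat, 1983, Ada, 17, Delta, 37), (Pat, 1983, Ada, 17, Echo, 37), (Wes, 1987, Quin, 24, Alpha, 9), (Wes, 1987, Quin, 24, Argo, 9), (Wes, 1987, Quin, 24, Gamma, 9), (Wes, 2015, Cal, 17, Alpha, 24), (Wes, 2015, Cal, 17, Alpha, 33), (Wes, 2015, Cal, 17, Argo, 24), (Wes, 2015, Cal, 17, Argo, 33), (Wes, 2015, Cal, 17, Gamma, 24), (Wes, 2015, Cal, 17, Gamma, 33), (Wes, 2023, Hal, 32, Alpha, 31), (Wes, 2023, Hal, 32, Alpha, 32), (Wes, 2023, Hal, 32, Argo, 31), (Wes, 2023, Hal, 32, Argo, 32), (Wes, 2023, Hal, 32, Gamma, 31), (Wes, 2023, Hal, 32, Gamma, 32)}.
Selection sid < 31: {(Ned, 1991, Cal, 9, Orion, 24), (Wes, 1987, Quin, 24, Alpha, 9), (Wes, 1987, Quin, 24, Argo, 9), (Wes, 1987, Quin, 24, Gamma, 9), (Wes, 2015, Cal, 17, Alpha, 24), (Wes, 2015, Cal, 17, Argo, 24), (Wes, 2015, Cal, 17, Gamma, 24)}
π_{aid, title} gives {(17, Alpha), (17, Argo), (17, Gamma), (24, Alpha), (24, Argo), (24, Gamma), (9, Orion)}.

{(17, Alpha), (17, Argo), (17, Gamma), (24, Alpha), (24, Argo), (24, Gamma), (9, Orion)}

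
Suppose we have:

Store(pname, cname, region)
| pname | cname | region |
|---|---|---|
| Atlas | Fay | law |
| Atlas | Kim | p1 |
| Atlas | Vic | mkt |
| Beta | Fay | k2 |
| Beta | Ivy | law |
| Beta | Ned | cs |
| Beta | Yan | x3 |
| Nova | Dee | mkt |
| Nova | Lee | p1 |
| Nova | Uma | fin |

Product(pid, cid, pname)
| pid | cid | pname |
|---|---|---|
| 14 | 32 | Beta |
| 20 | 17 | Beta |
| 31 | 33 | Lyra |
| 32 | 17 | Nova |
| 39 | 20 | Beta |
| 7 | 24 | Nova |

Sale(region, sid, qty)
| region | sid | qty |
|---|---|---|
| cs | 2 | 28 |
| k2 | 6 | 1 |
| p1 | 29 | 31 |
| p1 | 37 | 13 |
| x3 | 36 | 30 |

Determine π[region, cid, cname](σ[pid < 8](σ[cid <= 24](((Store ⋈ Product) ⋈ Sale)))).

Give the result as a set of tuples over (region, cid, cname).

Joining Store and Product on pname yields {(Beta, Fay, k2, 14, 32), (Beta, Fay, k2, 20, 17), (Beta, Fay, k2, 39, 20), (Beta, Ivy, law, 14, 32), (Beta, Ivy, law, 20, 17), (Beta, Ivy, law, 39, 20), (Beta, Ned, cs, 14, 32), (Beta, Ned, cs, 20, 17), (Beta, Ned, cs, 39, 20), (Beta, Yan, x3, 14, 32), (Beta, Yan, x3, 20, 17), (Beta, Yan, x3, 39, 20), (Nova, Dee, mkt, 32, 17), (Nova, Dee, mkt, 7, 24), (Nova, Lee, p1, 32, 17), (Nova, Lee, p1, 7, 24), (Nova, Uma, fin, 32, 17), (Nova, Uma, fin, 7, 24)}.
Joining (Store ⋈ Product) and Sale on region yields {(Beta, Fay, k2, 14, 32, 6, 1), (Beta, Fay, k2, 20, 17, 6, 1), (Beta, Fay, k2, 39, 20, 6, 1), (Beta, Ned, cs, 14, 32, 2, 28), (Beta, Ned, cs, 20, 17, 2, 28), (Beta, Ned, cs, 39, 20, 2, 28), (Beta, Yan, x3, 14, 32, 36, 30), (Beta, Yan, x3, 20, 17, 36, 30), (Beta, Yan, x3, 39, 20, 36, 30), (Nova, Lee, p1, 32, 17, 29, 31), (Nova, Lee, p1, 32, 17, 37, 13), (Nova, Lee, p1, 7, 24, 29, 31), (Nova, Lee, p1, 7, 24, 37, 13)}.
Filtering on cid <= 24 leaves {(Beta, Fay, k2, 20, 17, 6, 1), (Beta, Fay, k2, 39, 20, 6, 1), (Beta, Ned, cs, 20, 17, 2, 28), (Beta, Ned, cs, 39, 20, 2, 28), (Beta, Yan, x3, 20, 17, 36, 30), (Beta, Yan, x3, 39, 20, 36, 30), (Nova, Lee, p1, 32, 17, 29, 31), (Nova, Lee, p1, 32, 17, 37, 13), (Nova, Lee, p1, 7, 24, 29, 31), (Nova, Lee, p1, 7, 24, 37, 13)}.
Filtering on pid < 8 leaves {(Nova, Lee, p1, 7, 24, 29, 31), (Nova, Lee, p1, 7, 24, 37, 13)}.
π[region, cid, cname]: project onto (region, cid, cname) (1 duplicate(s) eliminated) → {(p1, 24, Lee)}

{(p1, 24, Lee)}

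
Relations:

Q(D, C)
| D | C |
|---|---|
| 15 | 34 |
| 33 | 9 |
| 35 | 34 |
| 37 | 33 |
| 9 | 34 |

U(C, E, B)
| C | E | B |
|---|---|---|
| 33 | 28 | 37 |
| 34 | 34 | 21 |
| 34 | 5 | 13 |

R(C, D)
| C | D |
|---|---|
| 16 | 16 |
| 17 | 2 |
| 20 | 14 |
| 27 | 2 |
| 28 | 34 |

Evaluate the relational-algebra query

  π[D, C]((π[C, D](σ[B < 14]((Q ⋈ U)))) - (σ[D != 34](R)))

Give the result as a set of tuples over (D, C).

Natural join on C: {(15, 34, 34, 21), (15, 34, 5, 13), (35, 34, 34, 21), (35, 34, 5, 13), (37, 33, 28, 37), (9, 34, 34, 21), (9, 34, 5, 13)}
Apply σ_{B < 14}; surviving tuples: {(15, 34, 5, 13), (35, 34, 5, 13), (9, 34, 5, 13)}
π_{C, D} gives {(34, 15), (34, 35), (34, 9)}.
Apply σ_{D != 34}; surviving tuples: {(16, 16), (17, 2), (20, 14), (27, 2)}
Taking the difference: {(34, 15), (34, 35), (34, 9)}
π_{D, C} gives {(15, 34), (35, 34), (9, 34)}.

{(15, 34), (35, 34), (9, 34)}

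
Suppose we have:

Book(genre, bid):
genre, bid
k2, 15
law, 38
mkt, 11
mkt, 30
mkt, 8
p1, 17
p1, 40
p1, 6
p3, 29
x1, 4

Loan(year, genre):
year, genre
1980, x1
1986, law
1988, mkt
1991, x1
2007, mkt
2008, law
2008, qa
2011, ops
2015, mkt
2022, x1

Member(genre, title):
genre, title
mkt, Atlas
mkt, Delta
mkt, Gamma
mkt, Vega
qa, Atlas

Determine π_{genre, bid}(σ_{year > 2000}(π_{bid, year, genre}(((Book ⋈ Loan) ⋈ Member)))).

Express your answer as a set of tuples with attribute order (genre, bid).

Natural join on genre: {(law, 38, 1986), (law, 38, 2008), (mkt, 11, 1988), (mkt, 11, 2007), (mkt, 11, 2015), (mkt, 30, 1988), (mkt, 30, 2007), (mkt, 30, 2015), (mkt, 8, 1988), (mkt, 8, 2007), (mkt, 8, 2015), (x1, 4, 1980), (x1, 4, 1991), (x1, 4, 2022)}
Natural join on genre: {(mkt, 11, 1988, Atlas), (mkt, 11, 1988, Delta), (mkt, 11, 1988, Gamma), (mkt, 11, 1988, Vega), (mkt, 11, 2007, Atlas), (mkt, 11, 2007, Delta), (mkt, 11, 2007, Gamma), (mkt, 11, 2007, Vega), (mkt, 11, 2015, Atlas), (mkt, 11, 2015, Delta), (mkt, 11, 2015, Gamma), (mkt, 11, 2015, Vega), (mkt, 30, 1988, Atlas), (mkt, 30, 1988, Delta), (mkt, 30, 1988, Gamma), (mkt, 30, 1988, Vega), (mkt, 30, 2007, Atlas), (mkt, 30, 2007, Delta), (mkt, 30, 2007, Gamma), (mkt, 30, 2007, Vega), (mkt, 30, 2015, Atlas), (mkt, 30, 2015, Delta), (mkt, 30, 2015, Gamma), (mkt, 30, 2015, Vega), (mkt, 8, 1988, Atlas), (mkt, 8, 1988, Delta), (mkt, 8, 1988, Gamma), (mkt, 8, 1988, Vega), (mkt, 8, 2007, Atlas), (mkt, 8, 2007, Delta), (mkt, 8, 2007, Gamma), (mkt, 8, 2007, Vega), (mkt, 8, 2015, Atlas), (mkt, 8, 2015, Delta), (mkt, 8, 2015, Gamma), (mkt, 8, 2015, Vega)}
Projecting to bid, year, genre (27 duplicate(s) eliminated): {(11, 1988, mkt), (11, 2007, mkt), (11, 2015, mkt), (30, 1988, mkt), (30, 2007, mkt), (30, 2015, mkt), (8, 1988, mkt), (8, 2007, mkt), (8, 2015, mkt)}
σ[year > 2000]: keep tuples satisfying year > 2000 → {(11, 2007, mkt), (11, 2015, mkt), (30, 2007, mkt), (30, 2015, mkt), (8, 2007, mkt), (8, 2015, mkt)}
Projecting to genre, bid (3 duplicate(s) eliminated): {(mkt, 11), (mkt, 30), (mkt, 8)}

{(mkt, 11), (mkt, 30), (mkt, 8)}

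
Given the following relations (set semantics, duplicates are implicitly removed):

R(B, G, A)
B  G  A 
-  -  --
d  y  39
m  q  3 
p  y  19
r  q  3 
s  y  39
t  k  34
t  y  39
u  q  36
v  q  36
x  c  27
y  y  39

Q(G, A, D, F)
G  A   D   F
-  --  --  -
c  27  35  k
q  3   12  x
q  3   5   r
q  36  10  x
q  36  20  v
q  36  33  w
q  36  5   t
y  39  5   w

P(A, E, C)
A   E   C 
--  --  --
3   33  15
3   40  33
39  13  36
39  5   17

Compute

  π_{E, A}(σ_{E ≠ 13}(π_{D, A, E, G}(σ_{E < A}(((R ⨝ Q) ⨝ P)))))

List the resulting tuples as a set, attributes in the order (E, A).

Natural join on G, A: {(d, y, 39, 5, w), (m, q, 3, 12, x), (m, q, 3, 5, r), (r, q, 3, 12, x), (r, q, 3, 5, r), (s, y, 39, 5, w), (t, y, 39, 5, w), (u, q, 36, 10, x), (u, q, 36, 20, v), (u, q, 36, 33, w), (u, q, 36, 5, t), (v, q, 36, 10, x), (v, q, 36, 20, v), (v, q, 36, 33, w), (v, q, 36, 5, t), (x, c, 27, 35, k), (y, y, 39, 5, w)}
Natural join on A: {(d, y, 39, 5, w, 13, 36), (d, y, 39, 5, w, 5, 17), (m, q, 3, 12, x, 33, 15), (m, q, 3, 12, x, 40, 33), (m, q, 3, 5, r, 33, 15), (m, q, 3, 5, r, 40, 33), (r, q, 3, 12, x, 33, 15), (r, q, 3, 12, x, 40, 33), (r, q, 3, 5, r, 33, 15), (r, q, 3, 5, r, 40, 33), (s, y, 39, 5, w, 13, 36), (s, y, 39, 5, w, 5, 17), (t, y, 39, 5, w, 13, 36), (t, y, 39, 5, w, 5, 17), (y, y, 39, 5, w, 13, 36), (y, y, 39, 5, w, 5, 17)}
Selection E < A: {(d, y, 39, 5, w, 13, 36), (d, y, 39, 5, w, 5, 17), (s, y, 39, 5, w, 13, 36), (s, y, 39, 5, w, 5, 17), (t, y, 39, 5, w, 13, 36), (t, y, 39, 5, w, 5, 17), (y, y, 39, 5, w, 13, 36), (y, y, 39, 5, w, 5, 17)}
π[D, A, E, G]: project onto (D, A, E, G) (6 duplicate(s) eliminated) → {(5, 39, 13, y), (5, 39, 5, y)}
Selection E ≠ 13: {(5, 39, 5, y)}
π[E, A]: project onto (E, A) → {(5, 39)}

{(5, 39)}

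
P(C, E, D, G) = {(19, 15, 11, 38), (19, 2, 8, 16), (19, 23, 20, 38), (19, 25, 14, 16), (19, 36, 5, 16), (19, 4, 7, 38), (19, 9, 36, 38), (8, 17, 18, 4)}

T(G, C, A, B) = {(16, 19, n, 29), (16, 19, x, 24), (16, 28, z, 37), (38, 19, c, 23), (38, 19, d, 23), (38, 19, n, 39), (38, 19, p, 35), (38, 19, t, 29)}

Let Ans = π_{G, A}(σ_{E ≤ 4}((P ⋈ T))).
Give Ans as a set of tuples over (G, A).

Natural join on C, G: {(19, 15, 11, 38, c, 23), (19, 15, 11, 38, d, 23), (19, 15, 11, 38, n, 39), (19, 15, 11, 38, p, 35), (19, 15, 11, 38, t, 29), (19, 2, 8, 16, n, 29), (19, 2, 8, 16, x, 24), (19, 23, 20, 38, c, 23), (19, 23, 20, 38, d, 23), (19, 23, 20, 38, n, 39), (19, 23, 20, 38, p, 35), (19, 23, 20, 38, t, 29), (19, 25, 14, 16, n, 29), (19, 25, 14, 16, x, 24), (19, 36, 5, 16, n, 29), (19, 36, 5, 16, x, 24), (19, 4, 7, 38, c, 23), (19, 4, 7, 38, d, 23), (19, 4, 7, 38, n, 39), (19, 4, 7, 38, p, 35), (19, 4, 7, 38, t, 29), (19, 9, 36, 38, c, 23), (19, 9, 36, 38, d, 23), (19, 9, 36, 38, n, 39), (19, 9, 36, 38, p, 35), (19, 9, 36, 38, t, 29)}
σ[E ≤ 4]: keep tuples satisfying E ≤ 4 → {(19, 2, 8, 16, n, 29), (19, 2, 8, 16, x, 24), (19, 4, 7, 38, c, 23), (19, 4, 7, 38, d, 23), (19, 4, 7, 38, n, 39), (19, 4, 7, 38, p, 35), (19, 4, 7, 38, t, 29)}
π[G, A]: project onto (G, A) → {(16, n), (16, x), (38, c), (38, d), (38, n), (38, p), (38, t)}

{(16, n), (16, x), (38, c), (38, d), (38, n), (38, p), (38, t)}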